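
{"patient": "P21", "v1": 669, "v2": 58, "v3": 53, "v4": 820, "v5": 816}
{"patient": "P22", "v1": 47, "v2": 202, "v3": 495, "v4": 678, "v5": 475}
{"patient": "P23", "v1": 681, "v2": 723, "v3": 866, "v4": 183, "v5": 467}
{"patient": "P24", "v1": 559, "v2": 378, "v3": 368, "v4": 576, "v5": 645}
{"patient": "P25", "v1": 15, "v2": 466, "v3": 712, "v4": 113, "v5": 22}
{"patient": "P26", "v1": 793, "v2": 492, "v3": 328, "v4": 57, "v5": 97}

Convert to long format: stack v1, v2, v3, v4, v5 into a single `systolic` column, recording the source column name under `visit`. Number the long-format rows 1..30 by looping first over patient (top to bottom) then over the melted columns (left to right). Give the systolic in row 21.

15

30 rows total (6 × 5). Row 21: index ⌊(21-1)/5⌋ = 4 into patient → P25; (21-1) mod 5 = 0 into the melted columns → v1.
So row 21 is (P25, v1, 15); systolic = 15.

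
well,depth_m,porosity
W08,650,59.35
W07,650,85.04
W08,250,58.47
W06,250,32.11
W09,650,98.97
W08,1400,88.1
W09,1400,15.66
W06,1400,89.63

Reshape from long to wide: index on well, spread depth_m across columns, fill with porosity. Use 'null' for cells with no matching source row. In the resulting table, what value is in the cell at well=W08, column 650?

59.35

The long row with well=W08, depth_m=650 has porosity=59.35.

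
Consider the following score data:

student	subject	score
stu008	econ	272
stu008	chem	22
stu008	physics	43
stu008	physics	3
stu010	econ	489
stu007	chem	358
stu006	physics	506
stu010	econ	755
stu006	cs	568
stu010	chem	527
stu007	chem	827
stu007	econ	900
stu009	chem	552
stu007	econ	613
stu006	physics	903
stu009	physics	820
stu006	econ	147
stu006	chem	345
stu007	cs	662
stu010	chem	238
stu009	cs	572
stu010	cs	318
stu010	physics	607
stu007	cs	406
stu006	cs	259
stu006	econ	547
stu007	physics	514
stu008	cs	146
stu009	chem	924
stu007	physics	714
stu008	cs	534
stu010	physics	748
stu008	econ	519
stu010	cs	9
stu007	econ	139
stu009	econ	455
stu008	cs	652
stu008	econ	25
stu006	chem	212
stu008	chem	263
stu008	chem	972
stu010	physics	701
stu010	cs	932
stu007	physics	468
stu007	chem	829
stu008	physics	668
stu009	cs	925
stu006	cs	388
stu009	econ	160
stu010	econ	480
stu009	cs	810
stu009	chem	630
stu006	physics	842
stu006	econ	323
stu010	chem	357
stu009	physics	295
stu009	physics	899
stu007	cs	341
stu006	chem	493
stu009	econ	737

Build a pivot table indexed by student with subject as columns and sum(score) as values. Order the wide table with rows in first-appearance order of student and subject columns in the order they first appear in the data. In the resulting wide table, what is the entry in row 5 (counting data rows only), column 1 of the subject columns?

1352

With rows in first-appearance order of student, row 5 is student=stu009. subject columns in first-appearance order: econ, chem, physics, cs; column 1 is econ.
Long rows with student=stu009, subject=econ: 455 + 160 + 737 = 1352.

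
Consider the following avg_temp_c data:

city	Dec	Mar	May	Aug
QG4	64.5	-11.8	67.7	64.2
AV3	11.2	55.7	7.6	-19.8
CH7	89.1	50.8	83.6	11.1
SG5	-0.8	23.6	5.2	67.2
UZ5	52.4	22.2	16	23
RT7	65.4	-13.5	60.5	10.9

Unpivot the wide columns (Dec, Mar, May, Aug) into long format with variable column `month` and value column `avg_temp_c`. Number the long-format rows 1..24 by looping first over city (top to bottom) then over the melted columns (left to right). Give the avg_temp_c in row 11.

24 rows total (6 × 4). Row 11: index ⌊(11-1)/4⌋ = 2 into city → CH7; (11-1) mod 4 = 2 into the melted columns → May.
So row 11 is (CH7, May, 83.6); avg_temp_c = 83.6.

83.6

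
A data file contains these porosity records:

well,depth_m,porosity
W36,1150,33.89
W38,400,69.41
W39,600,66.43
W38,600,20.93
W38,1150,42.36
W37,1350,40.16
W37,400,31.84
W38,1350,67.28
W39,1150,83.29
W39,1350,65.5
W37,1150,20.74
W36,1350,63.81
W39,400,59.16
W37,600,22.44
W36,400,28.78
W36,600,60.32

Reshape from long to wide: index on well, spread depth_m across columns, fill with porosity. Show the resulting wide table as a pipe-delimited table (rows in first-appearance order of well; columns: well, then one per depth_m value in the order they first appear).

| well | 1150 | 400 | 600 | 1350 |
| W36 | 33.89 | 28.78 | 60.32 | 63.81 |
| W38 | 42.36 | 69.41 | 20.93 | 67.28 |
| W39 | 83.29 | 59.16 | 66.43 | 65.5 |
| W37 | 20.74 | 31.84 | 22.44 | 40.16 |

Columns: well plus the 4 distinct depth_m values (1150, 400, 600, 1350).
For example, row W36 column 1150 takes porosity=33.89 from the long row (W36, 1150).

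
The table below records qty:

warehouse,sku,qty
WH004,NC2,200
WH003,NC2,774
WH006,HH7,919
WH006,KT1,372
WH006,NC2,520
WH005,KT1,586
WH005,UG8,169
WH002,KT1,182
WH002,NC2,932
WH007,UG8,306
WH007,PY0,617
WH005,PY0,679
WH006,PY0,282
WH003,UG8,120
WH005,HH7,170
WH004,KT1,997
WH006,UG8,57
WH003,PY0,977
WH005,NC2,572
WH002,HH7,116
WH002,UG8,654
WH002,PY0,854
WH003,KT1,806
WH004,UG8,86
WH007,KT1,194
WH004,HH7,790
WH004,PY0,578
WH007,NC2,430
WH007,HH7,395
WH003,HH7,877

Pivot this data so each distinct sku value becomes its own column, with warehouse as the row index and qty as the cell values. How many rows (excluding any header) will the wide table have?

6 distinct warehouse values → 6 rows.

6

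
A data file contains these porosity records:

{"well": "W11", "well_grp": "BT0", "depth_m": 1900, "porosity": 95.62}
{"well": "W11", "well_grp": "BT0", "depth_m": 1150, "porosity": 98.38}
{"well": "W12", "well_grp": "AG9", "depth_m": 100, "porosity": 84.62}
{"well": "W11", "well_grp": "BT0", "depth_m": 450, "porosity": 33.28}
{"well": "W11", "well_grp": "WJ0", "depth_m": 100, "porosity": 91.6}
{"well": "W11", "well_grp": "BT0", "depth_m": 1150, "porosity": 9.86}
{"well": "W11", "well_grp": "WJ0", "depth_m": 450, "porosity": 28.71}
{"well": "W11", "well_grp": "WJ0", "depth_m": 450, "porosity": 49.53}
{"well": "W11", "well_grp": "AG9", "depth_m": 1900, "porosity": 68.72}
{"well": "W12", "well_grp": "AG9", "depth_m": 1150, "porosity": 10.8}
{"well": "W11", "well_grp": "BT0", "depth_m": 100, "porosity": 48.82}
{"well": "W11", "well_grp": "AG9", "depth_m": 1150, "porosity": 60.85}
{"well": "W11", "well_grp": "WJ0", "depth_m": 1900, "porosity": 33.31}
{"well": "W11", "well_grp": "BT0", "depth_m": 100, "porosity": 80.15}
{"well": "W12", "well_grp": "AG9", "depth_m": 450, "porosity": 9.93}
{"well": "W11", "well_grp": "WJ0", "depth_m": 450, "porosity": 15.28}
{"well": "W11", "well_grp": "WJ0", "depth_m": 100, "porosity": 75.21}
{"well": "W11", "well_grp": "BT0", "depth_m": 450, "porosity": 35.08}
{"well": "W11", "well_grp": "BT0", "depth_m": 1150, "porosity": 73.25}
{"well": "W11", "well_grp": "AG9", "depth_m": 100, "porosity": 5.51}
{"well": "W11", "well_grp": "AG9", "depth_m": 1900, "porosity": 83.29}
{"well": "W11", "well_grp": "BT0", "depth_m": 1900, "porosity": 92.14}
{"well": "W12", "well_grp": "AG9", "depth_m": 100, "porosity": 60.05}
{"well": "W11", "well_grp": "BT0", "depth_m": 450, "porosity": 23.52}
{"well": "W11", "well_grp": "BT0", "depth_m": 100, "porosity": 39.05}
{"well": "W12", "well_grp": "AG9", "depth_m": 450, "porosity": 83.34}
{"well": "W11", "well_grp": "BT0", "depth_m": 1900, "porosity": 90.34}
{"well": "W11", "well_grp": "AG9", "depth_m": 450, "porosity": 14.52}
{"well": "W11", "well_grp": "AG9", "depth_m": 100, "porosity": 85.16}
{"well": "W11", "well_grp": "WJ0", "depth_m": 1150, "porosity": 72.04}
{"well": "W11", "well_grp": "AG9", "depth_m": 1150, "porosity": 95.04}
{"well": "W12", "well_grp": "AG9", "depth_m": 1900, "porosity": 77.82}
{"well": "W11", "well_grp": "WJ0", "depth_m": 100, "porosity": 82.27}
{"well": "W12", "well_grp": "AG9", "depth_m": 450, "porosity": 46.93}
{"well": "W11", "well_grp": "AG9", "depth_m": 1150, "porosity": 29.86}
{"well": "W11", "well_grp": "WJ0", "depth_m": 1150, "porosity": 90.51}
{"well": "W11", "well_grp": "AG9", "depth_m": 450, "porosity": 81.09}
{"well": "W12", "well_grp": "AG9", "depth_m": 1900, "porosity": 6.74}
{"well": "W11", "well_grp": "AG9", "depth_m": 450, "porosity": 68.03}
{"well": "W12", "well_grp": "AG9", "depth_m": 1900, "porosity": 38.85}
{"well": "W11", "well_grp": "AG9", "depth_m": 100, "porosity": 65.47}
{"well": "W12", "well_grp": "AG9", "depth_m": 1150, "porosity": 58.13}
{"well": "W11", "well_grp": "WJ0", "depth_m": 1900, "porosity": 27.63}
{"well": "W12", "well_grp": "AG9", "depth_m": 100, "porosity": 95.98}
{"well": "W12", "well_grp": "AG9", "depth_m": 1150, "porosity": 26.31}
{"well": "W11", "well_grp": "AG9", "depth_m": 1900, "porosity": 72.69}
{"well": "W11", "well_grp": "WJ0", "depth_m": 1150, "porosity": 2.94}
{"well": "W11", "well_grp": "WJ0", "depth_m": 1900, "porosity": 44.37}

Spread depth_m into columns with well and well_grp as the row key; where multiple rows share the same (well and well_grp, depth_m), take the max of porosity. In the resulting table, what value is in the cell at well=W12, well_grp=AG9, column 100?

95.98

Rows with well=W12, well_grp=AG9 and depth_m=100: porosity values are 84.62, 60.05, 95.98.
max(84.62, 60.05, 95.98) = 95.98.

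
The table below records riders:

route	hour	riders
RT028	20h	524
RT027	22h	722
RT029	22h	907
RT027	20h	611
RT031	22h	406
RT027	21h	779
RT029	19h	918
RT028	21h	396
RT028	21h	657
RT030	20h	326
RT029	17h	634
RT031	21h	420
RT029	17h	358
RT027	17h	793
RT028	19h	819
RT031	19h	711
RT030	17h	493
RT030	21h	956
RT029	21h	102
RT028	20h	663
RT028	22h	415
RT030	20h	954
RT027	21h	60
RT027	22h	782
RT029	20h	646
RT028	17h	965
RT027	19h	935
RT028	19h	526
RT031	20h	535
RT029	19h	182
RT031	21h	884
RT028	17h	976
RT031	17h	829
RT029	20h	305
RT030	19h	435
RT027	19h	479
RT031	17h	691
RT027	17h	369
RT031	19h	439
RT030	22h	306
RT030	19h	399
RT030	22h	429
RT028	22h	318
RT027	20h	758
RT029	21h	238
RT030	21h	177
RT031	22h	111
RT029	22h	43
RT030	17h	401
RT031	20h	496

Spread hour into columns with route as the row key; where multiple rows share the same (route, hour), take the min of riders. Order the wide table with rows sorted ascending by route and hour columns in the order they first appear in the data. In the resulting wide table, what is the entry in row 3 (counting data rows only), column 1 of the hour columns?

With rows sorted ascending by route, row 3 is route=RT029. hour columns in first-appearance order: 20h, 22h, 21h, 19h, 17h; column 1 is 20h.
Long rows with route=RT029, hour=20h: min(646, 305) = 305.

305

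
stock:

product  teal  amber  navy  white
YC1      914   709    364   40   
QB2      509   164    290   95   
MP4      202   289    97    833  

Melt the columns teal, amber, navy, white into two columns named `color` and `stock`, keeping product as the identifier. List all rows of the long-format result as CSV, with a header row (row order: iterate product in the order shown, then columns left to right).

Each (product, column) pair becomes one row: 3 × 4 = 12 rows.
For example, (YC1, teal) → stock=914.

product,color,stock
YC1,teal,914
YC1,amber,709
YC1,navy,364
YC1,white,40
QB2,teal,509
QB2,amber,164
QB2,navy,290
QB2,white,95
MP4,teal,202
MP4,amber,289
MP4,navy,97
MP4,white,833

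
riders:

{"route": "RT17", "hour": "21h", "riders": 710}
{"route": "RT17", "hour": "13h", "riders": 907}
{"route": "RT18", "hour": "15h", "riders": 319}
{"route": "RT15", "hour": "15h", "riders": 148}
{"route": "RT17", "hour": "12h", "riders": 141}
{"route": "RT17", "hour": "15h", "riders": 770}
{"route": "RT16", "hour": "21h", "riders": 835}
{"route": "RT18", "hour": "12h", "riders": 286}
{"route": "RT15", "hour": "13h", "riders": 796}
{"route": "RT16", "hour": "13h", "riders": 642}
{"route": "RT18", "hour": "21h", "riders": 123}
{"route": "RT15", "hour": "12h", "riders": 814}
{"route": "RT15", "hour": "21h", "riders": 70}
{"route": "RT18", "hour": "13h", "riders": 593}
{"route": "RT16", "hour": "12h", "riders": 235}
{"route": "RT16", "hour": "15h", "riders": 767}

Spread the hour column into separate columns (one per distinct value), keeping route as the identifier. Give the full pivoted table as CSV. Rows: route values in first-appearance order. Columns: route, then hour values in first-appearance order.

Columns: route plus the 4 distinct hour values (21h, 13h, 15h, 12h).
For example, row RT17 column 21h takes riders=710 from the long row (RT17, 21h).

route,21h,13h,15h,12h
RT17,710,907,770,141
RT18,123,593,319,286
RT15,70,796,148,814
RT16,835,642,767,235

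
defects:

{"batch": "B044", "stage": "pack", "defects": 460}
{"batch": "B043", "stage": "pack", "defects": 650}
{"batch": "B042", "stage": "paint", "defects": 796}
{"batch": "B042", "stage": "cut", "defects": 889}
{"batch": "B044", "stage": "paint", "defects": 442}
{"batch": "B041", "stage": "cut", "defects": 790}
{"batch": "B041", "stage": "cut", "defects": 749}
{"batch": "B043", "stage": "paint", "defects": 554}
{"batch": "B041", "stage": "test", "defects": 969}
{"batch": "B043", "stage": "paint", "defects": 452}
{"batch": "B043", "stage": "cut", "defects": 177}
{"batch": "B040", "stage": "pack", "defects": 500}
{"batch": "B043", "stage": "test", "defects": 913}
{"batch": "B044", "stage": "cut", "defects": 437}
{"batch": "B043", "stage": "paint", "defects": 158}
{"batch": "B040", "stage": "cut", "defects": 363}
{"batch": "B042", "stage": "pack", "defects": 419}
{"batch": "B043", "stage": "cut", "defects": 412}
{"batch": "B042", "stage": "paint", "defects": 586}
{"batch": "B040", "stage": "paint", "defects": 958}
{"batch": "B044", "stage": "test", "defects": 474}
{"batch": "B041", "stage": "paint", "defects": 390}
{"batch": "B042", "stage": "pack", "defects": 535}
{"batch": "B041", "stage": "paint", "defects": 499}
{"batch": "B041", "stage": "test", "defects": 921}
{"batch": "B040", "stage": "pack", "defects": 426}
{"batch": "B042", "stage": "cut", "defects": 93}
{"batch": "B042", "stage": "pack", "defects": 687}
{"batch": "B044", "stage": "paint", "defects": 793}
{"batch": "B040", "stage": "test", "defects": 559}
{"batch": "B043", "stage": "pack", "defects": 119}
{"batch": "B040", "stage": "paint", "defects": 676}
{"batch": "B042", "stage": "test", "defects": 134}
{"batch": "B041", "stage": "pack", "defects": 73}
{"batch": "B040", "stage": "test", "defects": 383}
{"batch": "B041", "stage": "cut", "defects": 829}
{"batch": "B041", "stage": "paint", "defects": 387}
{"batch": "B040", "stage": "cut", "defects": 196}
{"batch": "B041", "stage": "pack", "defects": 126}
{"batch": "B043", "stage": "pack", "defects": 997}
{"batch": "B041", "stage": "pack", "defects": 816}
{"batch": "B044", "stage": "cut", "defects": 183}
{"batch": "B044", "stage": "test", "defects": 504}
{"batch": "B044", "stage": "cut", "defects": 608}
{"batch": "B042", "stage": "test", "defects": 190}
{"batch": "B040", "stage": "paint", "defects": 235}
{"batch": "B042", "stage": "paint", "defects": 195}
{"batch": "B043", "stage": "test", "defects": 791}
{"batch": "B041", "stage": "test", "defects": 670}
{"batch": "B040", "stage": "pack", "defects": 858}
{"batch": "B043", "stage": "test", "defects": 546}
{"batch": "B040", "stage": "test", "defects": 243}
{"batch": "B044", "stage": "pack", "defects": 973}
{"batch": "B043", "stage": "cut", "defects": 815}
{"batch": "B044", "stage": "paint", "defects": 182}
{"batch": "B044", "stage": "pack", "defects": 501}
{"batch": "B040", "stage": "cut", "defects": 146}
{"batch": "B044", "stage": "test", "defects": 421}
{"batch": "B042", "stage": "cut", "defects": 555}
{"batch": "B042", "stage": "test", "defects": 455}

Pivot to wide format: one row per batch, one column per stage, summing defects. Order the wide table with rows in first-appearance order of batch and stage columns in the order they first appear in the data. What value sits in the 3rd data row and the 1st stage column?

With rows in first-appearance order of batch, row 3 is batch=B042. stage columns in first-appearance order: pack, paint, cut, test; column 1 is pack.
Long rows with batch=B042, stage=pack: 419 + 535 + 687 = 1641.

1641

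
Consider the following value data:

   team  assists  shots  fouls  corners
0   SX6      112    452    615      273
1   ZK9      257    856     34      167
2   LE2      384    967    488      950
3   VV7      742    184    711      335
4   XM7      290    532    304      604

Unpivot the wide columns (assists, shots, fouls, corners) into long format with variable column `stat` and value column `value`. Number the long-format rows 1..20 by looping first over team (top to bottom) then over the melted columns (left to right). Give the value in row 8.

167

20 rows total (5 × 4). Row 8: index ⌊(8-1)/4⌋ = 1 into team → ZK9; (8-1) mod 4 = 3 into the melted columns → corners.
So row 8 is (ZK9, corners, 167); value = 167.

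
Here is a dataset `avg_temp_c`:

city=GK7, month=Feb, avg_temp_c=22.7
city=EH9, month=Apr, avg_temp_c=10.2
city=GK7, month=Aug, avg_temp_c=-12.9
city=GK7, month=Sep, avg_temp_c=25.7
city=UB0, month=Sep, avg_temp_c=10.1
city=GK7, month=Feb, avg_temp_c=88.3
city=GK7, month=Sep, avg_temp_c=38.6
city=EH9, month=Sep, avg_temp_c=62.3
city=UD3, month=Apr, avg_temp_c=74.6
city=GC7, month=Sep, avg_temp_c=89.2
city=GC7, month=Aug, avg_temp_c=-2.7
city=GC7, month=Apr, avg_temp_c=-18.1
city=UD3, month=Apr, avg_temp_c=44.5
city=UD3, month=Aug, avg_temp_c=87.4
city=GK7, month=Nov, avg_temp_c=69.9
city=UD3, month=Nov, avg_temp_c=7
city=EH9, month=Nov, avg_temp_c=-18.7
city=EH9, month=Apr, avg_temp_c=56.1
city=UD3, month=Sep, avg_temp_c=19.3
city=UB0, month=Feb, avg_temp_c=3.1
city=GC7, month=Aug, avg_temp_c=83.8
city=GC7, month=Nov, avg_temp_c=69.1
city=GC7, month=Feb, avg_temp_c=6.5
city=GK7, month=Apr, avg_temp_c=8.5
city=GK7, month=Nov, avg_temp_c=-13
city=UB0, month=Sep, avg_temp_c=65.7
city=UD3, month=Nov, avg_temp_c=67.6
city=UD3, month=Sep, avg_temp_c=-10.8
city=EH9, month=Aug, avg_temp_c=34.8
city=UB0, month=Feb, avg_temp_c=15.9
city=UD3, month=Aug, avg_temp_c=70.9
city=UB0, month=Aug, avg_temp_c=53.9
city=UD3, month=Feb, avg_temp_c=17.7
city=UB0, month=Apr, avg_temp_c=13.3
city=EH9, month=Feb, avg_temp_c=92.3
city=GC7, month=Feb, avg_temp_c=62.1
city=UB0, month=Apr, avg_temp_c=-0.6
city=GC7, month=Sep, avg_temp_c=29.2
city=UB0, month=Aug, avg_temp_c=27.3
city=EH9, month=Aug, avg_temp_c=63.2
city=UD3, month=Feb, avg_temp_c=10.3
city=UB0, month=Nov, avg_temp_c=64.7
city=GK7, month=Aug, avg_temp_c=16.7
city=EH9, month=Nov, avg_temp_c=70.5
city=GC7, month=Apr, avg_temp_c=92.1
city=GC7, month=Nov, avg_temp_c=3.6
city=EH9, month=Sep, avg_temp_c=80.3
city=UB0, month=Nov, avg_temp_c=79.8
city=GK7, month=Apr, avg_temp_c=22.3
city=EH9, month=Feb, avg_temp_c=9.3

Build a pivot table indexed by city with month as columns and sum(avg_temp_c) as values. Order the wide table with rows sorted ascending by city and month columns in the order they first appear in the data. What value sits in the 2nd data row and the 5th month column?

With rows sorted ascending by city, row 2 is city=GC7. month columns in first-appearance order: Feb, Apr, Aug, Sep, Nov; column 5 is Nov.
Long rows with city=GC7, month=Nov: 69.1 + 3.6 = 72.7.

72.7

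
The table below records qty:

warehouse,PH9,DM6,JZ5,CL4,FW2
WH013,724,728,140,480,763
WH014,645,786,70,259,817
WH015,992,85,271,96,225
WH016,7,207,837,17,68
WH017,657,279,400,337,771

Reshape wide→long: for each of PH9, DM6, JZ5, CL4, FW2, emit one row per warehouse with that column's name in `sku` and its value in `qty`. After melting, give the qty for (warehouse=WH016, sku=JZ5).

837

Unpivoting turns each (warehouse, wide-column) pair into one long row.
The wide cell at row WH016, column JZ5 holds 837, so the long row (WH016, JZ5) has qty=837.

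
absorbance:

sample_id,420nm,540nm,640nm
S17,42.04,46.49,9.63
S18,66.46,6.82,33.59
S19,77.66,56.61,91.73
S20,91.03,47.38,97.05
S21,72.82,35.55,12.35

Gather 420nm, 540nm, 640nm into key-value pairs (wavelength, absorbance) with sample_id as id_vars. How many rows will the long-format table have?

5 sample_id values × 3 melted columns = 15 rows.

15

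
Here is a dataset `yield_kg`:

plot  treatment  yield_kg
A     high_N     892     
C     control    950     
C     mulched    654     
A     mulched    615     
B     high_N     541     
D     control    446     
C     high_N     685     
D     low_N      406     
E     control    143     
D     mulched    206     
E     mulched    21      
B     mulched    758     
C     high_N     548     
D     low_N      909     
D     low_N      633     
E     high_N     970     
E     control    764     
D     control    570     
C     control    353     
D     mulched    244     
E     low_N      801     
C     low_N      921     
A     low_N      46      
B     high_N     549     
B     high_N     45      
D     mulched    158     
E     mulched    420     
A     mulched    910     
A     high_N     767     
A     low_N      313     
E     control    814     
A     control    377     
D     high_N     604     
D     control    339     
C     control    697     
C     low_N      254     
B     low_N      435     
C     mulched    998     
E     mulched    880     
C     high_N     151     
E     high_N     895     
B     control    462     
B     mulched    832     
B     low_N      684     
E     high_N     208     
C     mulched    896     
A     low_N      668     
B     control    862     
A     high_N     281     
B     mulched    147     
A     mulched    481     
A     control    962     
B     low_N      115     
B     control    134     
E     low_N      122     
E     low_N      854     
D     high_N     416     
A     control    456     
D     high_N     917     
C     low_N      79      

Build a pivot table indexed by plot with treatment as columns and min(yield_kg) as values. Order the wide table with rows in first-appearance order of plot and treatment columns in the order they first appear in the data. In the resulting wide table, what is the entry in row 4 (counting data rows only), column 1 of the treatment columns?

416

With rows in first-appearance order of plot, row 4 is plot=D. treatment columns in first-appearance order: high_N, control, mulched, low_N; column 1 is high_N.
Long rows with plot=D, treatment=high_N: min(604, 416, 917) = 416.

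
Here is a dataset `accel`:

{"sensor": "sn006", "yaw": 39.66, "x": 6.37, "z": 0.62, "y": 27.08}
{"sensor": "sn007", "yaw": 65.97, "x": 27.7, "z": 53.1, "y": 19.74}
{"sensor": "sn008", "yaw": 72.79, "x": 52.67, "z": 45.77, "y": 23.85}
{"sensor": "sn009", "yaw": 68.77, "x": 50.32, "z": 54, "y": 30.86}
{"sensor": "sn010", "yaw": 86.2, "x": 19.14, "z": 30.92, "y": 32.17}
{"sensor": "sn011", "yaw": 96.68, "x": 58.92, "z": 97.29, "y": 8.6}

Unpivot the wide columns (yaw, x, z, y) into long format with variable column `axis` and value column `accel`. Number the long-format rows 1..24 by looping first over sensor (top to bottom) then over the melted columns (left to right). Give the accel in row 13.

24 rows total (6 × 4). Row 13: index ⌊(13-1)/4⌋ = 3 into sensor → sn009; (13-1) mod 4 = 0 into the melted columns → yaw.
So row 13 is (sn009, yaw, 68.77); accel = 68.77.

68.77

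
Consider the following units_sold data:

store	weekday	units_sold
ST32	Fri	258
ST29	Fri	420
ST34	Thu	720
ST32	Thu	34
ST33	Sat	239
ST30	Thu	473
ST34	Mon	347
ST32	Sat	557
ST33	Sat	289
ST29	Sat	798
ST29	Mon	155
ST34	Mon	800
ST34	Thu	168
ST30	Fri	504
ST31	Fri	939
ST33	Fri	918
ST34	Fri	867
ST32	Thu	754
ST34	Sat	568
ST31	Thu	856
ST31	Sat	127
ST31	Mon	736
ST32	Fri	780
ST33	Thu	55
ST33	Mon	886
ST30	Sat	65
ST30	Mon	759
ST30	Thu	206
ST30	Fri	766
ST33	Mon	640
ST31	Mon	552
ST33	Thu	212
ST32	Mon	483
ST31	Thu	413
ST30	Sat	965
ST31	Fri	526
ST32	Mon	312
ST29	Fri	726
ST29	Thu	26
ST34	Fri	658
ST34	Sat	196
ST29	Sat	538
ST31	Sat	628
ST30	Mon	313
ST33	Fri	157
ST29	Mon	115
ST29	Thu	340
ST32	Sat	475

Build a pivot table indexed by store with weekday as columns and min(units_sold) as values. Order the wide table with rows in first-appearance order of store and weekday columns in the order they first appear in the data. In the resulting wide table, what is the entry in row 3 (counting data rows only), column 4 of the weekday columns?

With rows in first-appearance order of store, row 3 is store=ST34. weekday columns in first-appearance order: Fri, Thu, Sat, Mon; column 4 is Mon.
Long rows with store=ST34, weekday=Mon: min(347, 800) = 347.

347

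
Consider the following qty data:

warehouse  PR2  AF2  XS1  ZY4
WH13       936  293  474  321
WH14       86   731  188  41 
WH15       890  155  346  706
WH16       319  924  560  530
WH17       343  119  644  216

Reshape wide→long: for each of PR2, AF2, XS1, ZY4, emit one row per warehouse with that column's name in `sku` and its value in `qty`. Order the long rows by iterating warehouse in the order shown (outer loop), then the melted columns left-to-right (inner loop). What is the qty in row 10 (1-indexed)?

20 rows total (5 × 4). Row 10: index ⌊(10-1)/4⌋ = 2 into warehouse → WH15; (10-1) mod 4 = 1 into the melted columns → AF2.
So row 10 is (WH15, AF2, 155); qty = 155.

155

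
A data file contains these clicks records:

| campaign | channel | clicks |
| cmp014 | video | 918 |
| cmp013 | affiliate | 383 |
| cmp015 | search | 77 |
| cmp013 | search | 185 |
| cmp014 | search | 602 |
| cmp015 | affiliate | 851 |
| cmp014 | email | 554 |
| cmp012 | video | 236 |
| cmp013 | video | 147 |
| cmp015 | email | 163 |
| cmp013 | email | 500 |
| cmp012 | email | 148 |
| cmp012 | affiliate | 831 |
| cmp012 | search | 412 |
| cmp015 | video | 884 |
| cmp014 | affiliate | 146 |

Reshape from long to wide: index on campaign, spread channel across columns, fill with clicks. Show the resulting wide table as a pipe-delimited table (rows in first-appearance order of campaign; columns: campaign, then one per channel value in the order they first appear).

Columns: campaign plus the 4 distinct channel values (video, affiliate, search, email).
For example, row cmp014 column video takes clicks=918 from the long row (cmp014, video).

| campaign | video | affiliate | search | email |
| cmp014 | 918 | 146 | 602 | 554 |
| cmp013 | 147 | 383 | 185 | 500 |
| cmp015 | 884 | 851 | 77 | 163 |
| cmp012 | 236 | 831 | 412 | 148 |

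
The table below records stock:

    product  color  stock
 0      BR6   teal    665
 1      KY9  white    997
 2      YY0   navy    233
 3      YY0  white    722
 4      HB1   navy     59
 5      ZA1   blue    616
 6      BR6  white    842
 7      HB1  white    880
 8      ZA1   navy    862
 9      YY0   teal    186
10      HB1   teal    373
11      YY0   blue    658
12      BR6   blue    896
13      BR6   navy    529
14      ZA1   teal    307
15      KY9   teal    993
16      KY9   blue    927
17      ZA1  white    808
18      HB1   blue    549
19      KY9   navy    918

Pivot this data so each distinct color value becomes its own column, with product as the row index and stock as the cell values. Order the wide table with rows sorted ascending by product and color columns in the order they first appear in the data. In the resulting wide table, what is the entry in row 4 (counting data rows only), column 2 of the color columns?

With rows sorted ascending by product, row 4 is product=YY0. color columns in first-appearance order: teal, white, navy, blue; column 2 is white.
Long rows with product=YY0, color=white: stock = 722.

722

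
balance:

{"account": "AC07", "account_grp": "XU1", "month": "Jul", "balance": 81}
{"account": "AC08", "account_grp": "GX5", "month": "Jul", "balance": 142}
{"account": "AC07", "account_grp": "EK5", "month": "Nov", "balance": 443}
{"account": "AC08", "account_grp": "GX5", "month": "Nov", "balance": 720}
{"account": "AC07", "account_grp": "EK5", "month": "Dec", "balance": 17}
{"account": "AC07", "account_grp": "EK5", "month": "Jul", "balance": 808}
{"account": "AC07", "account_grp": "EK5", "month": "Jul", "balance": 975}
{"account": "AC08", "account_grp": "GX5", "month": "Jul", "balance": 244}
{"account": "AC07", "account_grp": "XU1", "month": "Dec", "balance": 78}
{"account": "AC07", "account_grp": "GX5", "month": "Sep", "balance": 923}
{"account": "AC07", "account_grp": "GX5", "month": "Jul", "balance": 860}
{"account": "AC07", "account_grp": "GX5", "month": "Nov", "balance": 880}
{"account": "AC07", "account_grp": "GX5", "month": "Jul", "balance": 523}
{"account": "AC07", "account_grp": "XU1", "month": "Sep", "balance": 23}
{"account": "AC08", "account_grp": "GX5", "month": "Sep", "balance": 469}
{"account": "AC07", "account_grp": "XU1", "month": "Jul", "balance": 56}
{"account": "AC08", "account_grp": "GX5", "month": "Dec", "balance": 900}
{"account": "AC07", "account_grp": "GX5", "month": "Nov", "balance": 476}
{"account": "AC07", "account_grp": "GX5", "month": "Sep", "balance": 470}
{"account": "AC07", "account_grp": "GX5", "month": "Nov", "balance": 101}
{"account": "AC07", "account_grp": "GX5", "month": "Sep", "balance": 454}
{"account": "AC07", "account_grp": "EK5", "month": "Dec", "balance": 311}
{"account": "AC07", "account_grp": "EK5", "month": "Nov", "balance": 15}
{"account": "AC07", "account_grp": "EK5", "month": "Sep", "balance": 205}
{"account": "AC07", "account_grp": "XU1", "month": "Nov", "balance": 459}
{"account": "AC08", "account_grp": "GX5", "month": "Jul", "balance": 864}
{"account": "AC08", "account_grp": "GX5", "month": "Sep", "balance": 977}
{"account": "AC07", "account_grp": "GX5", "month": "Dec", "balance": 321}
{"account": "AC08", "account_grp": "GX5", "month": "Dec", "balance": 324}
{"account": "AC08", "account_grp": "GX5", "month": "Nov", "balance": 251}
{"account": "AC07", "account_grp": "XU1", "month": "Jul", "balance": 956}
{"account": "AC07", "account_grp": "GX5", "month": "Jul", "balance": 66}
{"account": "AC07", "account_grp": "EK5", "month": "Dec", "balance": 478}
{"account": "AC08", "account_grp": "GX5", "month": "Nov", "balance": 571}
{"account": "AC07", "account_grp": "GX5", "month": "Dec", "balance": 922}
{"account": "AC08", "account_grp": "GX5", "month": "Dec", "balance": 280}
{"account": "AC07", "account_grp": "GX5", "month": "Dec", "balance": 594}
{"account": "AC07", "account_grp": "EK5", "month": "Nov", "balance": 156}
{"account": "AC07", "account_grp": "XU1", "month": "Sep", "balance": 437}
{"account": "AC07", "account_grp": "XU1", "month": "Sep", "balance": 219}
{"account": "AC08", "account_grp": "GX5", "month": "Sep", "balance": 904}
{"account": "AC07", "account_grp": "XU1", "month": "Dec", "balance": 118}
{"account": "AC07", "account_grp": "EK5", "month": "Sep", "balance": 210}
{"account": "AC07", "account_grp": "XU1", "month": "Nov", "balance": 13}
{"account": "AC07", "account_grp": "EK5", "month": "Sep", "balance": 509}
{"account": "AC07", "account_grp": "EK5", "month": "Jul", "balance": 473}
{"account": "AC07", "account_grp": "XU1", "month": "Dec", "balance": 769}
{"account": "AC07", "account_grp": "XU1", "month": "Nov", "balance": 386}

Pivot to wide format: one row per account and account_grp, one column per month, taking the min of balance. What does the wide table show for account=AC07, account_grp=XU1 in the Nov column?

13

Rows with account=AC07, account_grp=XU1 and month=Nov: balance values are 459, 13, 386.
min(459, 13, 386) = 13.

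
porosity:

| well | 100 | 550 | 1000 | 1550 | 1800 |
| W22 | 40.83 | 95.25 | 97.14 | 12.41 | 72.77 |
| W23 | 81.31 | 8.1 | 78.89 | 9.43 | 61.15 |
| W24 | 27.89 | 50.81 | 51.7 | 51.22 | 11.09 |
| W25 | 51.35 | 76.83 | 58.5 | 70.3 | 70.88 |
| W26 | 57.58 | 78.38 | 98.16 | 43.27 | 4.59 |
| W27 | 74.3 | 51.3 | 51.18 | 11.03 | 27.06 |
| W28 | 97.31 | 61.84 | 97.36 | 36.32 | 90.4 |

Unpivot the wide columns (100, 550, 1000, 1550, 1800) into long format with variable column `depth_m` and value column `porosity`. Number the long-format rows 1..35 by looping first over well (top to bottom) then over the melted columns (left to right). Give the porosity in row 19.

35 rows total (7 × 5). Row 19: index ⌊(19-1)/5⌋ = 3 into well → W25; (19-1) mod 5 = 3 into the melted columns → 1550.
So row 19 is (W25, 1550, 70.3); porosity = 70.3.

70.3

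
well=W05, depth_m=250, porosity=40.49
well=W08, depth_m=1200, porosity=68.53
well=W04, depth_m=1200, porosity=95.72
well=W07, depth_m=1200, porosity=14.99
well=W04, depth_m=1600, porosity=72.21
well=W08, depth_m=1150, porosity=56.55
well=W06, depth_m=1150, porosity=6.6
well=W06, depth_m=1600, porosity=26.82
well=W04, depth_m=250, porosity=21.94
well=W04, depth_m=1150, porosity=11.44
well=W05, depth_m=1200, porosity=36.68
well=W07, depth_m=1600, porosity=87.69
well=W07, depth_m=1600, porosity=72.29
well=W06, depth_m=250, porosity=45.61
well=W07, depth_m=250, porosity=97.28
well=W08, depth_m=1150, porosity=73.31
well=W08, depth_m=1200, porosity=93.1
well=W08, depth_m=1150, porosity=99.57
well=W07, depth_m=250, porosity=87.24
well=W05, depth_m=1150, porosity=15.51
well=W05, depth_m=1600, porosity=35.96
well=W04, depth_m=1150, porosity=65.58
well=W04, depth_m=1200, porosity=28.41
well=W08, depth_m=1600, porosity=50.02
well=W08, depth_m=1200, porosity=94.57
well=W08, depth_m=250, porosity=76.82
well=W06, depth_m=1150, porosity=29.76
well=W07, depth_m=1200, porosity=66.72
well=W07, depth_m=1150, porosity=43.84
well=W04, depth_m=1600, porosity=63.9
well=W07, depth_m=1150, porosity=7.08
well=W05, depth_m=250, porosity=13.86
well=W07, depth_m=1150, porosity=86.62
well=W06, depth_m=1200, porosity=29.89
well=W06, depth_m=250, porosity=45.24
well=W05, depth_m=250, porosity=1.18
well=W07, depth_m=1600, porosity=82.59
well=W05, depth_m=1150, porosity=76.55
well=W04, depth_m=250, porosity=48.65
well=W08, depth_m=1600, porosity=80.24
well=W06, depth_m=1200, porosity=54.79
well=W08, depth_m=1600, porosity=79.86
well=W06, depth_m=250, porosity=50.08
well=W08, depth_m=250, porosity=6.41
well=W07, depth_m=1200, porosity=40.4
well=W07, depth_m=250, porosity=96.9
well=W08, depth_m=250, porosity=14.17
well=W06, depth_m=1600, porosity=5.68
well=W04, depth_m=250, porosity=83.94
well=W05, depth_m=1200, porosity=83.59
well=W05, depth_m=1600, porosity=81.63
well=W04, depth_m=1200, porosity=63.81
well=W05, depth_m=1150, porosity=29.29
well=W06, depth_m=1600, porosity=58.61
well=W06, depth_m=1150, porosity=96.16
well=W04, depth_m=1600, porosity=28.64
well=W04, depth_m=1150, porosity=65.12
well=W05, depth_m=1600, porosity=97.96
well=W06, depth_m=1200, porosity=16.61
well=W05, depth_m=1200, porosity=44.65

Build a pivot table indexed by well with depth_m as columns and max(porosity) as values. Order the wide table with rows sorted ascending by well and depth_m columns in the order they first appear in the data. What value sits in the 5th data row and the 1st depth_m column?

With rows sorted ascending by well, row 5 is well=W08. depth_m columns in first-appearance order: 250, 1200, 1600, 1150; column 1 is 250.
Long rows with well=W08, depth_m=250: max(76.82, 6.41, 14.17) = 76.82.

76.82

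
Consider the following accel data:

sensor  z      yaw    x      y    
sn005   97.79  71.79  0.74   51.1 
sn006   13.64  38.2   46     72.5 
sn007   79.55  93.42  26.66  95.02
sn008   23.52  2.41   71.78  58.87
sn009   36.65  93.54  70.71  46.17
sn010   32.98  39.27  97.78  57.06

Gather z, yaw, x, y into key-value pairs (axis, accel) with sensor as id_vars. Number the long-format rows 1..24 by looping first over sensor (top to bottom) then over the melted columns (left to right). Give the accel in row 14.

24 rows total (6 × 4). Row 14: index ⌊(14-1)/4⌋ = 3 into sensor → sn008; (14-1) mod 4 = 1 into the melted columns → yaw.
So row 14 is (sn008, yaw, 2.41); accel = 2.41.

2.41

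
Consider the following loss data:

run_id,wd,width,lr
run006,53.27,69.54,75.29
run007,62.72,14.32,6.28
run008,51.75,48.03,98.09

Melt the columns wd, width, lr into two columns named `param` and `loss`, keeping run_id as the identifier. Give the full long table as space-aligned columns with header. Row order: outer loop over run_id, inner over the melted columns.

Each (run_id, column) pair becomes one row: 3 × 3 = 9 rows.
For example, (run006, wd) → loss=53.27.

run_id  param  loss 
run006  wd     53.27
run006  width  69.54
run006  lr     75.29
run007  wd     62.72
run007  width  14.32
run007  lr     6.28 
run008  wd     51.75
run008  width  48.03
run008  lr     98.09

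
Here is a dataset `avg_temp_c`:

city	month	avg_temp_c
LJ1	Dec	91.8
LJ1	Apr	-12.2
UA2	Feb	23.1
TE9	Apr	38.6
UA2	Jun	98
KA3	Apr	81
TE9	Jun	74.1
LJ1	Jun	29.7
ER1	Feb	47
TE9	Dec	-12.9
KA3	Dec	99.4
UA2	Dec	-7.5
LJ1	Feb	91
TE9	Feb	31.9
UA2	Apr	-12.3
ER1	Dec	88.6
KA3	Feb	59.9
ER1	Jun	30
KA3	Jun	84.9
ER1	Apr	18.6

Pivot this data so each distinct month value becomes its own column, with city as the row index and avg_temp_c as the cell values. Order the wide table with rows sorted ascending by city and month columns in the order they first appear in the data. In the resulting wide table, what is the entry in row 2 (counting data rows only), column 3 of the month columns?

59.9

With rows sorted ascending by city, row 2 is city=KA3. month columns in first-appearance order: Dec, Apr, Feb, Jun; column 3 is Feb.
Long rows with city=KA3, month=Feb: avg_temp_c = 59.9.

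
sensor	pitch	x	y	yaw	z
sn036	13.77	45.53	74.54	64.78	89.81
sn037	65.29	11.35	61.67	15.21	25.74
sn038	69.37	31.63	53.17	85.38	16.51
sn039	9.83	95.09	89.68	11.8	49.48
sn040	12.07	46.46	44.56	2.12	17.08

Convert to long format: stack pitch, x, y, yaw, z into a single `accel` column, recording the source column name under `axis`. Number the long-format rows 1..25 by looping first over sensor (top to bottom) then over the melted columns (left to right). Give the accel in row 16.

9.83

25 rows total (5 × 5). Row 16: index ⌊(16-1)/5⌋ = 3 into sensor → sn039; (16-1) mod 5 = 0 into the melted columns → pitch.
So row 16 is (sn039, pitch, 9.83); accel = 9.83.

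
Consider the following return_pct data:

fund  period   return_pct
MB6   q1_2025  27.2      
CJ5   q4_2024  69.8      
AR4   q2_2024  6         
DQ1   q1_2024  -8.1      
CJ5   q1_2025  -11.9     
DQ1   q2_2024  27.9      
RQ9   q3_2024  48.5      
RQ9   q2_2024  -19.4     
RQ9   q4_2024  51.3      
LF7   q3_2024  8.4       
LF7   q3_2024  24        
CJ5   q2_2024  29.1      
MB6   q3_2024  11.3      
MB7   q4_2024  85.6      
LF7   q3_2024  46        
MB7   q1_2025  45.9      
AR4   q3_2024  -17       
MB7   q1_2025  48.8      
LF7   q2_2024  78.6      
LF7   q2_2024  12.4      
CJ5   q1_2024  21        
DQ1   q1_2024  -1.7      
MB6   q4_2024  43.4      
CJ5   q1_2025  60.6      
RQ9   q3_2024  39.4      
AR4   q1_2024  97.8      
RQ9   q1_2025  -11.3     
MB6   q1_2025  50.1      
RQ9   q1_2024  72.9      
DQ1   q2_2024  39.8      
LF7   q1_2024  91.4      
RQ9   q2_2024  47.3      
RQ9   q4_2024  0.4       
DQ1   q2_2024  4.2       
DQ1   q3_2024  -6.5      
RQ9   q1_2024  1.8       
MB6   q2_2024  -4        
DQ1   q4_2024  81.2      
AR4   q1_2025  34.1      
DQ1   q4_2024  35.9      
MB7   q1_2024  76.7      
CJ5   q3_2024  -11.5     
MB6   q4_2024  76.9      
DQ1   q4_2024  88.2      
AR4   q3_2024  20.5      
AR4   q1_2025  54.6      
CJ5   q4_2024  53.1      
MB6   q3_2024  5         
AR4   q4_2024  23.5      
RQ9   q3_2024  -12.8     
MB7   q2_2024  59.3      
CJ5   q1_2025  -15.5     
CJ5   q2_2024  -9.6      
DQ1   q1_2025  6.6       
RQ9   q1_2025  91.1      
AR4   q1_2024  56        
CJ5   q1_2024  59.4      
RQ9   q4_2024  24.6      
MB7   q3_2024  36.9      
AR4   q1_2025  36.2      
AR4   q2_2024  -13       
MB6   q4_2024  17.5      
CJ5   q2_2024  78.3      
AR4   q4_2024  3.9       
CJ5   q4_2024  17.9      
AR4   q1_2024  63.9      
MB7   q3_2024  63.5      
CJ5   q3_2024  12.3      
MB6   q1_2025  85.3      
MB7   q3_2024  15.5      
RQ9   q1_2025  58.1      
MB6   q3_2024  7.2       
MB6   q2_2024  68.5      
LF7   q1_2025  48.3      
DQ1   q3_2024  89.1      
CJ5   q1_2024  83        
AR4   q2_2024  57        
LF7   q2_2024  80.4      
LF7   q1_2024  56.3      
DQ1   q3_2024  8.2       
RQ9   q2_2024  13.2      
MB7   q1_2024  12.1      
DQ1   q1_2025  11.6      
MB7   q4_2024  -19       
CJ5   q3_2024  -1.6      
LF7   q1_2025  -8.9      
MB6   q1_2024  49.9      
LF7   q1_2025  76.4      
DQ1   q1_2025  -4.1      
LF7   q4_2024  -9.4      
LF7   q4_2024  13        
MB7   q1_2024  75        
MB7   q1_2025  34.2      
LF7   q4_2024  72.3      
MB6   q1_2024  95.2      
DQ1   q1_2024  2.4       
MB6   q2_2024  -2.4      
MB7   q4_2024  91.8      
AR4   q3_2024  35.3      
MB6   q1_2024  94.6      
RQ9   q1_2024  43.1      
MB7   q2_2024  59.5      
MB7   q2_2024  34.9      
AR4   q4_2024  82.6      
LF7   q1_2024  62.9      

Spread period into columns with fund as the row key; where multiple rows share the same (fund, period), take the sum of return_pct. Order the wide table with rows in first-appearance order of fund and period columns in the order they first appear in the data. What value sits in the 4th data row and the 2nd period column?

With rows in first-appearance order of fund, row 4 is fund=DQ1. period columns in first-appearance order: q1_2025, q4_2024, q2_2024, q1_2024, q3_2024; column 2 is q4_2024.
Long rows with fund=DQ1, period=q4_2024: 81.2 + 35.9 + 88.2 = 205.3.

205.3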